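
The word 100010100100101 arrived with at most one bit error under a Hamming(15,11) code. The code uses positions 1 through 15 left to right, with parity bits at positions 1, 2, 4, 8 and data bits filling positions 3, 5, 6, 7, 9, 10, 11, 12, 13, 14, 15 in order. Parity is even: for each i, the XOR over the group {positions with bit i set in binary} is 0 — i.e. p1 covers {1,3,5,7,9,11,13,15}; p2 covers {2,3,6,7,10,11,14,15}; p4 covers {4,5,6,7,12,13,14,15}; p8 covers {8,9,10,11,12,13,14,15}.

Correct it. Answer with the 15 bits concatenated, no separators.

100010100110101

s1 (pos 1,3,5,7,9,11,13,15): 1⊕0⊕1⊕1⊕0⊕0⊕1⊕1 = 1
s2 (pos 2,3,6,7,10,11,14,15): 0⊕0⊕0⊕1⊕1⊕0⊕0⊕1 = 1
s4 (pos 4,5,6,7,12,13,14,15): 0⊕1⊕0⊕1⊕0⊕1⊕0⊕1 = 0
s8 (pos 8,9,10,11,12,13,14,15): 0⊕0⊕1⊕0⊕0⊕1⊕0⊕1 = 1
Syndrome s8…s1 = 1011 → error at position 11.
Flip position 11: 100010100100101 → 100010100110101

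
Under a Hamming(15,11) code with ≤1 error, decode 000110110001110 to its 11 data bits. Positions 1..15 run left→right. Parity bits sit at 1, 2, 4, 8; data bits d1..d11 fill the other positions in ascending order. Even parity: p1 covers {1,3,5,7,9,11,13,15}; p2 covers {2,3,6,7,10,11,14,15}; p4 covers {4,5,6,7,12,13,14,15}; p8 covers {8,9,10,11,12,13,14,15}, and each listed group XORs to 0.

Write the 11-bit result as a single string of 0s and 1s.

s1 (pos 1,3,5,7,9,11,13,15): 0⊕0⊕1⊕1⊕0⊕0⊕1⊕0 = 1
s2 (pos 2,3,6,7,10,11,14,15): 0⊕0⊕0⊕1⊕0⊕0⊕1⊕0 = 0
s4 (pos 4,5,6,7,12,13,14,15): 1⊕1⊕0⊕1⊕1⊕1⊕1⊕0 = 0
s8 (pos 8,9,10,11,12,13,14,15): 1⊕0⊕0⊕0⊕1⊕1⊕1⊕0 = 0
Syndrome s8…s1 = 0001 → error at position 1.
Flip position 1: 000110110001110 → 100110110001110
Read data bits from positions 3,5,6,7,9,10,11,12,13,14,15: 01010001110

01010001110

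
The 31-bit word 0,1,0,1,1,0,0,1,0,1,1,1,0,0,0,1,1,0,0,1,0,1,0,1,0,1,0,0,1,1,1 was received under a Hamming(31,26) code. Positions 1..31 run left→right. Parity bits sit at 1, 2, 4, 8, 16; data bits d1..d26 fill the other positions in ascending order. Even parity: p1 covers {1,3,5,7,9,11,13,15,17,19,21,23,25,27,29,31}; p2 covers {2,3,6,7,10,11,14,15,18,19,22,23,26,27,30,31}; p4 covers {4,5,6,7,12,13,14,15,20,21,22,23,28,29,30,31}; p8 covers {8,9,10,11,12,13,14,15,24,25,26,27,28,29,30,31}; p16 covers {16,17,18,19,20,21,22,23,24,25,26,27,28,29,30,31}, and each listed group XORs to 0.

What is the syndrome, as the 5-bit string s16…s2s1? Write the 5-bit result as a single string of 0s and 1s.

s1 (pos 1,3,5,7,9,11,13,15,17,19,21,23,25,27,29,31): 0⊕0⊕1⊕0⊕0⊕1⊕0⊕0⊕1⊕0⊕0⊕0⊕0⊕0⊕1⊕1 = 1
s2 (pos 2,3,6,7,10,11,14,15,18,19,22,23,26,27,30,31): 1⊕0⊕0⊕0⊕1⊕1⊕0⊕0⊕0⊕0⊕1⊕0⊕1⊕0⊕1⊕1 = 1
s4 (pos 4,5,6,7,12,13,14,15,20,21,22,23,28,29,30,31): 1⊕1⊕0⊕0⊕1⊕0⊕0⊕0⊕1⊕0⊕1⊕0⊕0⊕1⊕1⊕1 = 0
s8 (pos 8,9,10,11,12,13,14,15,24,25,26,27,28,29,30,31): 1⊕0⊕1⊕1⊕1⊕0⊕0⊕0⊕1⊕0⊕1⊕0⊕0⊕1⊕1⊕1 = 1
s16 (pos 16,17,18,19,20,21,22,23,24,25,26,27,28,29,30,31): 1⊕1⊕0⊕0⊕1⊕0⊕1⊕0⊕1⊕0⊕1⊕0⊕0⊕1⊕1⊕1 = 1
Syndrome s16…s1 = 11011 → error at position 27.

11011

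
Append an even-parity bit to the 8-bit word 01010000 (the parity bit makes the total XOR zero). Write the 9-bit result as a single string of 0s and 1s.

010100000

XOR of the 8 data bits: 0⊕1⊕0⊕1⊕0⊕0⊕0⊕0 = 0
Parity bit = 0 (so all 9 bits XOR to 0).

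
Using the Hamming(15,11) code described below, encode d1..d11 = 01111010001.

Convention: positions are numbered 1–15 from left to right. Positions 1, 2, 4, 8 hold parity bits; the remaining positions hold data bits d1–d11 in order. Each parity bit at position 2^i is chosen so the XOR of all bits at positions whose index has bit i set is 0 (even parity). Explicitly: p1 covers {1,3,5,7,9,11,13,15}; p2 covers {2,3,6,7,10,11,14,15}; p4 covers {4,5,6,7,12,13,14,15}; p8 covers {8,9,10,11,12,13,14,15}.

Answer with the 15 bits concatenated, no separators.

Place data at non-parity positions: p1 p2 0 p4 1 1 1 p8 1 0 1 0 0 0 1
p1 (pos 1,3,5,7,9,11,13,15): XOR of data positions = 0⊕1⊕1⊕1⊕1⊕0⊕1 = 1
p2 (pos 2,3,6,7,10,11,14,15): XOR of data positions = 0⊕1⊕1⊕0⊕1⊕0⊕1 = 0
p4 (pos 4,5,6,7,12,13,14,15): XOR of data positions = 1⊕1⊕1⊕0⊕0⊕0⊕1 = 0
p8 (pos 8,9,10,11,12,13,14,15): XOR of data positions = 1⊕0⊕1⊕0⊕0⊕0⊕1 = 1
Codeword: 100011111010001

100011111010001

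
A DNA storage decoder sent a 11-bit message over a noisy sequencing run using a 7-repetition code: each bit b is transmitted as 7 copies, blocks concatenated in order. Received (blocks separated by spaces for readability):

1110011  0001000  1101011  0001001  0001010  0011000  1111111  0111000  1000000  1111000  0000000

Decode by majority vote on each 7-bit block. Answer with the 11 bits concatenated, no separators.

10100010010

Block 1 (1110011): 5 ones → 1
Block 2 (0001000): 1 one → 0
Block 3 (1101011): 5 ones → 1
Block 4 (0001001): 2 ones → 0
Block 5 (0001010): 2 ones → 0
Block 6 (0011000): 2 ones → 0
Block 7 (1111111): 7 ones → 1
Block 8 (0111000): 3 ones → 0
Block 9 (1000000): 1 one → 0
Block 10 (1111000): 4 ones → 1
Block 11 (0000000): 0 ones → 0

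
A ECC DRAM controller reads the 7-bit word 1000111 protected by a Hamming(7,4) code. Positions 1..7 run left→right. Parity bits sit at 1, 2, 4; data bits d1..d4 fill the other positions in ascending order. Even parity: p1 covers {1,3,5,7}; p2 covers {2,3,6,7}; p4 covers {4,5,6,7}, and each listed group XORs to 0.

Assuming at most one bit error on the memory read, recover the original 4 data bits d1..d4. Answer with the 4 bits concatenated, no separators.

s1 (pos 1,3,5,7): 1⊕0⊕1⊕1 = 1
s2 (pos 2,3,6,7): 0⊕0⊕1⊕1 = 0
s4 (pos 4,5,6,7): 0⊕1⊕1⊕1 = 1
Syndrome s4…s1 = 101 → error at position 5.
Flip position 5: 1000111 → 1000011
Read data bits from positions 3,5,6,7: 0011

0011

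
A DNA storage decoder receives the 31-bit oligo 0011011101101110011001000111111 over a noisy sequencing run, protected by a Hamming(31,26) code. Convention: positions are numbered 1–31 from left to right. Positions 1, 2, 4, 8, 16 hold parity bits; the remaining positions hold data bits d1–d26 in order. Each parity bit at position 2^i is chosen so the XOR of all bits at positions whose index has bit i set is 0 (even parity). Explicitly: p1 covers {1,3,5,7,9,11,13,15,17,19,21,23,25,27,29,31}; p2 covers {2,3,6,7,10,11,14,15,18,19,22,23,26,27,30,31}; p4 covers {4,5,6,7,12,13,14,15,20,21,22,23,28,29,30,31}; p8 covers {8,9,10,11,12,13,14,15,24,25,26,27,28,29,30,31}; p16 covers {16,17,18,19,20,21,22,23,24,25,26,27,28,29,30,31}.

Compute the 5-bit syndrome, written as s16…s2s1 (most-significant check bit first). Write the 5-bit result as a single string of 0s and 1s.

10101

s1 (pos 1,3,5,7,9,11,13,15,17,19,21,23,25,27,29,31): 0⊕1⊕0⊕1⊕0⊕1⊕1⊕1⊕0⊕1⊕0⊕0⊕0⊕1⊕1⊕1 = 1
s2 (pos 2,3,6,7,10,11,14,15,18,19,22,23,26,27,30,31): 0⊕1⊕1⊕1⊕1⊕1⊕1⊕1⊕1⊕1⊕1⊕0⊕1⊕1⊕1⊕1 = 0
s4 (pos 4,5,6,7,12,13,14,15,20,21,22,23,28,29,30,31): 1⊕0⊕1⊕1⊕0⊕1⊕1⊕1⊕0⊕0⊕1⊕0⊕1⊕1⊕1⊕1 = 1
s8 (pos 8,9,10,11,12,13,14,15,24,25,26,27,28,29,30,31): 1⊕0⊕1⊕1⊕0⊕1⊕1⊕1⊕0⊕0⊕1⊕1⊕1⊕1⊕1⊕1 = 0
s16 (pos 16,17,18,19,20,21,22,23,24,25,26,27,28,29,30,31): 0⊕0⊕1⊕1⊕0⊕0⊕1⊕0⊕0⊕0⊕1⊕1⊕1⊕1⊕1⊕1 = 1
Syndrome s16…s1 = 10101 → error at position 21.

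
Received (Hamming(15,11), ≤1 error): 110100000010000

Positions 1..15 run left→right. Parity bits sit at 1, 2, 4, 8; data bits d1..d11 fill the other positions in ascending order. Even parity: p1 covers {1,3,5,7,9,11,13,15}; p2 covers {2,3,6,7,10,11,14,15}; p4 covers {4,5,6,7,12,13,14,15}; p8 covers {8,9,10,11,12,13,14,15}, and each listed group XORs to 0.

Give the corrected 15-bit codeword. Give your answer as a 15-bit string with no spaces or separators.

110100000011000

s1 (pos 1,3,5,7,9,11,13,15): 1⊕0⊕0⊕0⊕0⊕1⊕0⊕0 = 0
s2 (pos 2,3,6,7,10,11,14,15): 1⊕0⊕0⊕0⊕0⊕1⊕0⊕0 = 0
s4 (pos 4,5,6,7,12,13,14,15): 1⊕0⊕0⊕0⊕0⊕0⊕0⊕0 = 1
s8 (pos 8,9,10,11,12,13,14,15): 0⊕0⊕0⊕1⊕0⊕0⊕0⊕0 = 1
Syndrome s8…s1 = 1100 → error at position 12.
Flip position 12: 110100000010000 → 110100000011000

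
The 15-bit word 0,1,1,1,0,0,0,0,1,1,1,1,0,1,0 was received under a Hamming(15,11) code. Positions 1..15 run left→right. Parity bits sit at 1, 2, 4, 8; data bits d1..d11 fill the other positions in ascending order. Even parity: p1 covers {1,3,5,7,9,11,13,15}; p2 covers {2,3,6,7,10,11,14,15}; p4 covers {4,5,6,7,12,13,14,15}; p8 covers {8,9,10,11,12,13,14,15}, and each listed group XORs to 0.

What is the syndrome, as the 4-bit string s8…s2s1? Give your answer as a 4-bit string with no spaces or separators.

s1 (pos 1,3,5,7,9,11,13,15): 0⊕1⊕0⊕0⊕1⊕1⊕0⊕0 = 1
s2 (pos 2,3,6,7,10,11,14,15): 1⊕1⊕0⊕0⊕1⊕1⊕1⊕0 = 1
s4 (pos 4,5,6,7,12,13,14,15): 1⊕0⊕0⊕0⊕1⊕0⊕1⊕0 = 1
s8 (pos 8,9,10,11,12,13,14,15): 0⊕1⊕1⊕1⊕1⊕0⊕1⊕0 = 1
Syndrome s8…s1 = 1111 → error at position 15.

1111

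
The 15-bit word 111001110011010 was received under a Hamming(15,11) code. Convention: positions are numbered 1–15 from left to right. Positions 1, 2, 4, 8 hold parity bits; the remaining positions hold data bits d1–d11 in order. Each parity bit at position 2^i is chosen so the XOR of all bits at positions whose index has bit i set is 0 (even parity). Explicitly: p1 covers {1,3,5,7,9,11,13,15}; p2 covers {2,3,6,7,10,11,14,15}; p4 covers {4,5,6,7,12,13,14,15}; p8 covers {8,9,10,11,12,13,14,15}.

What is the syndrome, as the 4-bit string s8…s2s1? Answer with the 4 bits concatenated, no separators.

s1 (pos 1,3,5,7,9,11,13,15): 1⊕1⊕0⊕1⊕0⊕1⊕0⊕0 = 0
s2 (pos 2,3,6,7,10,11,14,15): 1⊕1⊕1⊕1⊕0⊕1⊕1⊕0 = 0
s4 (pos 4,5,6,7,12,13,14,15): 0⊕0⊕1⊕1⊕1⊕0⊕1⊕0 = 0
s8 (pos 8,9,10,11,12,13,14,15): 1⊕0⊕0⊕1⊕1⊕0⊕1⊕0 = 0
Syndrome s8…s1 = 0000 → no error.

0000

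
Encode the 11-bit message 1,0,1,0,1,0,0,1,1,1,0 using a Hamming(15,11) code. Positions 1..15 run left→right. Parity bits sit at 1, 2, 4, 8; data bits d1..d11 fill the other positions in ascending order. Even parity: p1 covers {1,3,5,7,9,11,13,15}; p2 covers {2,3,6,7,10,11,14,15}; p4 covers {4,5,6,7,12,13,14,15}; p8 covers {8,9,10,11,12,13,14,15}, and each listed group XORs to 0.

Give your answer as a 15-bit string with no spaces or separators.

Place data at non-parity positions: p1 p2 1 p4 0 1 0 p8 1 0 0 1 1 1 0
p1 (pos 1,3,5,7,9,11,13,15): XOR of data positions = 1⊕0⊕0⊕1⊕0⊕1⊕0 = 1
p2 (pos 2,3,6,7,10,11,14,15): XOR of data positions = 1⊕1⊕0⊕0⊕0⊕1⊕0 = 1
p4 (pos 4,5,6,7,12,13,14,15): XOR of data positions = 0⊕1⊕0⊕1⊕1⊕1⊕0 = 0
p8 (pos 8,9,10,11,12,13,14,15): XOR of data positions = 1⊕0⊕0⊕1⊕1⊕1⊕0 = 0
Codeword: 111001001001110

111001001001110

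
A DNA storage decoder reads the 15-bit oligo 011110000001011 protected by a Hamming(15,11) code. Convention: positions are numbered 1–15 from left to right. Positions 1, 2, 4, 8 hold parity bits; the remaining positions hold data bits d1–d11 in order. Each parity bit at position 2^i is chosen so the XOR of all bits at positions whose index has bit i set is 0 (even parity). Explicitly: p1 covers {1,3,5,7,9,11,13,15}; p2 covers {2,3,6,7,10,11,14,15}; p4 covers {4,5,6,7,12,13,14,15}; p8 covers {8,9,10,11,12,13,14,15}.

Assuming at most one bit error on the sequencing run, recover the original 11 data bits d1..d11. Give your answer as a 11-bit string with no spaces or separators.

11000001111

s1 (pos 1,3,5,7,9,11,13,15): 0⊕1⊕1⊕0⊕0⊕0⊕0⊕1 = 1
s2 (pos 2,3,6,7,10,11,14,15): 1⊕1⊕0⊕0⊕0⊕0⊕1⊕1 = 0
s4 (pos 4,5,6,7,12,13,14,15): 1⊕1⊕0⊕0⊕1⊕0⊕1⊕1 = 1
s8 (pos 8,9,10,11,12,13,14,15): 0⊕0⊕0⊕0⊕1⊕0⊕1⊕1 = 1
Syndrome s8…s1 = 1101 → error at position 13.
Flip position 13: 011110000001011 → 011110000001111
Read data bits from positions 3,5,6,7,9,10,11,12,13,14,15: 11000001111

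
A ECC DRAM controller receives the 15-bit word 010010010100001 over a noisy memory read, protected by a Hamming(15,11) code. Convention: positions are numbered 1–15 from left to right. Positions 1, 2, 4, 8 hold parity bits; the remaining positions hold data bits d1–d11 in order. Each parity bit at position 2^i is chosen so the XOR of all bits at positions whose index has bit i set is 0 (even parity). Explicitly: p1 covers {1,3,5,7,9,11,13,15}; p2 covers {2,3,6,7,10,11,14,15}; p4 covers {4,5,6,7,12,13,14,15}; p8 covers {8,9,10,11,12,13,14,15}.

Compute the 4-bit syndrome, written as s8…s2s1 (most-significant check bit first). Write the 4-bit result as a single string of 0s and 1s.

s1 (pos 1,3,5,7,9,11,13,15): 0⊕0⊕1⊕0⊕0⊕0⊕0⊕1 = 0
s2 (pos 2,3,6,7,10,11,14,15): 1⊕0⊕0⊕0⊕1⊕0⊕0⊕1 = 1
s4 (pos 4,5,6,7,12,13,14,15): 0⊕1⊕0⊕0⊕0⊕0⊕0⊕1 = 0
s8 (pos 8,9,10,11,12,13,14,15): 1⊕0⊕1⊕0⊕0⊕0⊕0⊕1 = 1
Syndrome s8…s1 = 1010 → error at position 10.

1010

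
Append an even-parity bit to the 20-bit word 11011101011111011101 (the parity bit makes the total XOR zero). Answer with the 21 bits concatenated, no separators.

XOR of the 20 data bits: 1⊕1⊕0⊕1⊕1⊕1⊕0⊕1⊕0⊕1⊕1⊕1⊕1⊕1⊕0⊕1⊕1⊕1⊕0⊕1 = 1
Parity bit = 1 (so all 21 bits XOR to 0).

110111010111110111011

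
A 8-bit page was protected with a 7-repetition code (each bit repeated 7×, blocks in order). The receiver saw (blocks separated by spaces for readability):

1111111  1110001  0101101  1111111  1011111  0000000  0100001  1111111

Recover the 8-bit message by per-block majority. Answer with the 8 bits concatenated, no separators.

11111001

Block 1 (1111111): 7 ones → 1
Block 2 (1110001): 4 ones → 1
Block 3 (0101101): 4 ones → 1
Block 4 (1111111): 7 ones → 1
Block 5 (1011111): 6 ones → 1
Block 6 (0000000): 0 ones → 0
Block 7 (0100001): 2 ones → 0
Block 8 (1111111): 7 ones → 1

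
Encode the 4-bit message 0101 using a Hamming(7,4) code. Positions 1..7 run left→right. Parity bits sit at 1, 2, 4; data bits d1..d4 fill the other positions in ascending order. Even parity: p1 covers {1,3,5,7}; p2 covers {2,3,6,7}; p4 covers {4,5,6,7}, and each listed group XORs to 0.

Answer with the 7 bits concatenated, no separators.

Place data at non-parity positions: p1 p2 0 p4 1 0 1
p1 (pos 1,3,5,7): XOR of data positions = 0⊕1⊕1 = 0
p2 (pos 2,3,6,7): XOR of data positions = 0⊕0⊕1 = 1
p4 (pos 4,5,6,7): XOR of data positions = 1⊕0⊕1 = 0
Codeword: 0100101

0100101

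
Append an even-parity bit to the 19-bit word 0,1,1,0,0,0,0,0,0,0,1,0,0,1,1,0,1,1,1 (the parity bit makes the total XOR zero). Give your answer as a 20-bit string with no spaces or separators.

01100000001001101110

XOR of the 19 data bits: 0⊕1⊕1⊕0⊕0⊕0⊕0⊕0⊕0⊕0⊕1⊕0⊕0⊕1⊕1⊕0⊕1⊕1⊕1 = 0
Parity bit = 0 (so all 20 bits XOR to 0).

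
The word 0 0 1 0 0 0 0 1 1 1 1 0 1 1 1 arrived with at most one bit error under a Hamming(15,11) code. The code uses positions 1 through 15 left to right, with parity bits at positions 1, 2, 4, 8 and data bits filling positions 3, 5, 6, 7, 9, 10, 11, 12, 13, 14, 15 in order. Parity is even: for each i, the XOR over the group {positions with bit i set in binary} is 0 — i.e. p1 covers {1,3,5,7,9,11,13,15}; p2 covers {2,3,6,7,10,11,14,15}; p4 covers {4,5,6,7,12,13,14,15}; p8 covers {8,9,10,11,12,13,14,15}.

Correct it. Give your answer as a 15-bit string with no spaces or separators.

s1 (pos 1,3,5,7,9,11,13,15): 0⊕1⊕0⊕0⊕1⊕1⊕1⊕1 = 1
s2 (pos 2,3,6,7,10,11,14,15): 0⊕1⊕0⊕0⊕1⊕1⊕1⊕1 = 1
s4 (pos 4,5,6,7,12,13,14,15): 0⊕0⊕0⊕0⊕0⊕1⊕1⊕1 = 1
s8 (pos 8,9,10,11,12,13,14,15): 1⊕1⊕1⊕1⊕0⊕1⊕1⊕1 = 1
Syndrome s8…s1 = 1111 → error at position 15.
Flip position 15: 001000011110111 → 001000011110110

001000011110110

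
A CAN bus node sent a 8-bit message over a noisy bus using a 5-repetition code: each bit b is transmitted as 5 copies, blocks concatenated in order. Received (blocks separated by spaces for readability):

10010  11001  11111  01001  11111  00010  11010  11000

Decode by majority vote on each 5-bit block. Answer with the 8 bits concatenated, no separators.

01101010

Block 1 (10010): 2 ones → 0
Block 2 (11001): 3 ones → 1
Block 3 (11111): 5 ones → 1
Block 4 (01001): 2 ones → 0
Block 5 (11111): 5 ones → 1
Block 6 (00010): 1 one → 0
Block 7 (11010): 3 ones → 1
Block 8 (11000): 2 ones → 0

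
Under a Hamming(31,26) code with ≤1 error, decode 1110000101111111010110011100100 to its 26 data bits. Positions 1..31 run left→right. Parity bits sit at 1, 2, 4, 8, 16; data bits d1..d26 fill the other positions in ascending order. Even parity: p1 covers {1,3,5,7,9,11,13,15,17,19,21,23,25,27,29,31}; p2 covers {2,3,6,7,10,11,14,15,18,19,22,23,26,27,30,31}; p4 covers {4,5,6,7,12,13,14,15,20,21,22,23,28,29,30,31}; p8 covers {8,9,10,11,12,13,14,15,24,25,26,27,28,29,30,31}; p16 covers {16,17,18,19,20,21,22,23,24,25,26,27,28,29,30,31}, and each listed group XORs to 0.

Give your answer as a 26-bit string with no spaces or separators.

s1 (pos 1,3,5,7,9,11,13,15,17,19,21,23,25,27,29,31): 1⊕1⊕0⊕0⊕0⊕1⊕1⊕1⊕0⊕0⊕1⊕0⊕1⊕0⊕1⊕0 = 0
s2 (pos 2,3,6,7,10,11,14,15,18,19,22,23,26,27,30,31): 1⊕1⊕0⊕0⊕1⊕1⊕1⊕1⊕1⊕0⊕0⊕0⊕1⊕0⊕0⊕0 = 0
s4 (pos 4,5,6,7,12,13,14,15,20,21,22,23,28,29,30,31): 0⊕0⊕0⊕0⊕1⊕1⊕1⊕1⊕1⊕1⊕0⊕0⊕0⊕1⊕0⊕0 = 1
s8 (pos 8,9,10,11,12,13,14,15,24,25,26,27,28,29,30,31): 1⊕0⊕1⊕1⊕1⊕1⊕1⊕1⊕1⊕1⊕1⊕0⊕0⊕1⊕0⊕0 = 1
s16 (pos 16,17,18,19,20,21,22,23,24,25,26,27,28,29,30,31): 1⊕0⊕1⊕0⊕1⊕1⊕0⊕0⊕1⊕1⊕1⊕0⊕0⊕1⊕0⊕0 = 0
Syndrome s16…s1 = 01100 → error at position 12.
Flip position 12: 1110000101111111010110011100100 → 1110000101101111010110011100100
Read data bits from positions 3,5,6,7,9,10,11,12,13,14,15,17,18,19,20,21,22,23,24,25,26,27,28,29,30,31: 10000110111010110011100100

10000110111010110011100100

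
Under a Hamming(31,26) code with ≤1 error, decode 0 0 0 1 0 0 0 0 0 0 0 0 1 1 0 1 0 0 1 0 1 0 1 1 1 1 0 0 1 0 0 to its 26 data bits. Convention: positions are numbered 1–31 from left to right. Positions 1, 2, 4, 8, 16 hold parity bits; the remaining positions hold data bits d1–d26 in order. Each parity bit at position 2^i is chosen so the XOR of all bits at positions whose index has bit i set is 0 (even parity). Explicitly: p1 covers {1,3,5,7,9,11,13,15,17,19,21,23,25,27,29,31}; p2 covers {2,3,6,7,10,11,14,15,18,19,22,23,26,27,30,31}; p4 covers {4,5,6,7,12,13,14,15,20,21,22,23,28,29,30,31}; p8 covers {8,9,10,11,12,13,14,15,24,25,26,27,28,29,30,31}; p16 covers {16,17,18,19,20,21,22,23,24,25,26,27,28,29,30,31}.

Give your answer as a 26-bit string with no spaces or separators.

s1 (pos 1,3,5,7,9,11,13,15,17,19,21,23,25,27,29,31): 0⊕0⊕0⊕0⊕0⊕0⊕1⊕0⊕0⊕1⊕1⊕1⊕1⊕0⊕1⊕0 = 0
s2 (pos 2,3,6,7,10,11,14,15,18,19,22,23,26,27,30,31): 0⊕0⊕0⊕0⊕0⊕0⊕1⊕0⊕0⊕1⊕0⊕1⊕1⊕0⊕0⊕0 = 0
s4 (pos 4,5,6,7,12,13,14,15,20,21,22,23,28,29,30,31): 1⊕0⊕0⊕0⊕0⊕1⊕1⊕0⊕0⊕1⊕0⊕1⊕0⊕1⊕0⊕0 = 0
s8 (pos 8,9,10,11,12,13,14,15,24,25,26,27,28,29,30,31): 0⊕0⊕0⊕0⊕0⊕1⊕1⊕0⊕1⊕1⊕1⊕0⊕0⊕1⊕0⊕0 = 0
s16 (pos 16,17,18,19,20,21,22,23,24,25,26,27,28,29,30,31): 1⊕0⊕0⊕1⊕0⊕1⊕0⊕1⊕1⊕1⊕1⊕0⊕0⊕1⊕0⊕0 = 0
Syndrome s16…s1 = 00000 → no error.
Read data bits from positions 3,5,6,7,9,10,11,12,13,14,15,17,18,19,20,21,22,23,24,25,26,27,28,29,30,31: 00000000110001010111100100

00000000110001010111100100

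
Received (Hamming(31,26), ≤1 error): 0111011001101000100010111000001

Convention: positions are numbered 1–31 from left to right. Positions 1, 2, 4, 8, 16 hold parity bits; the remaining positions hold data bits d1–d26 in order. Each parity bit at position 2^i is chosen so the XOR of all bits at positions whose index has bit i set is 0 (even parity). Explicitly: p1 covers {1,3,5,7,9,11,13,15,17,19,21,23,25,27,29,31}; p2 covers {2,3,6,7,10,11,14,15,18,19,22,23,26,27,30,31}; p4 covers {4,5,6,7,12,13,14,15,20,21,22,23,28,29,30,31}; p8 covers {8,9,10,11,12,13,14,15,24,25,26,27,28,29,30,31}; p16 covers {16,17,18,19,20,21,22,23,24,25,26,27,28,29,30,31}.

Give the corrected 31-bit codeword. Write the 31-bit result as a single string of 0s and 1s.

0111111001101000100010111000001

s1 (pos 1,3,5,7,9,11,13,15,17,19,21,23,25,27,29,31): 0⊕1⊕0⊕1⊕0⊕1⊕1⊕0⊕1⊕0⊕1⊕1⊕1⊕0⊕0⊕1 = 1
s2 (pos 2,3,6,7,10,11,14,15,18,19,22,23,26,27,30,31): 1⊕1⊕1⊕1⊕1⊕1⊕0⊕0⊕0⊕0⊕0⊕1⊕0⊕0⊕0⊕1 = 0
s4 (pos 4,5,6,7,12,13,14,15,20,21,22,23,28,29,30,31): 1⊕0⊕1⊕1⊕0⊕1⊕0⊕0⊕0⊕1⊕0⊕1⊕0⊕0⊕0⊕1 = 1
s8 (pos 8,9,10,11,12,13,14,15,24,25,26,27,28,29,30,31): 0⊕0⊕1⊕1⊕0⊕1⊕0⊕0⊕1⊕1⊕0⊕0⊕0⊕0⊕0⊕1 = 0
s16 (pos 16,17,18,19,20,21,22,23,24,25,26,27,28,29,30,31): 0⊕1⊕0⊕0⊕0⊕1⊕0⊕1⊕1⊕1⊕0⊕0⊕0⊕0⊕0⊕1 = 0
Syndrome s16…s1 = 00101 → error at position 5.
Flip position 5: 0111011001101000100010111000001 → 0111111001101000100010111000001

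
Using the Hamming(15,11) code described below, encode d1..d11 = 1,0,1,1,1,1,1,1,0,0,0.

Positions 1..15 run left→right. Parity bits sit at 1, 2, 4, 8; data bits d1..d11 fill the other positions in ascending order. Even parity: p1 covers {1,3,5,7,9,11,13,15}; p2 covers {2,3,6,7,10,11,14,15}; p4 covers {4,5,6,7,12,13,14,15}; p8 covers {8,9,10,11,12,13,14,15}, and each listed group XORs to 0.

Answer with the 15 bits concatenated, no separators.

011101101111000

Place data at non-parity positions: p1 p2 1 p4 0 1 1 p8 1 1 1 1 0 0 0
p1 (pos 1,3,5,7,9,11,13,15): XOR of data positions = 1⊕0⊕1⊕1⊕1⊕0⊕0 = 0
p2 (pos 2,3,6,7,10,11,14,15): XOR of data positions = 1⊕1⊕1⊕1⊕1⊕0⊕0 = 1
p4 (pos 4,5,6,7,12,13,14,15): XOR of data positions = 0⊕1⊕1⊕1⊕0⊕0⊕0 = 1
p8 (pos 8,9,10,11,12,13,14,15): XOR of data positions = 1⊕1⊕1⊕1⊕0⊕0⊕0 = 0
Codeword: 011101101111000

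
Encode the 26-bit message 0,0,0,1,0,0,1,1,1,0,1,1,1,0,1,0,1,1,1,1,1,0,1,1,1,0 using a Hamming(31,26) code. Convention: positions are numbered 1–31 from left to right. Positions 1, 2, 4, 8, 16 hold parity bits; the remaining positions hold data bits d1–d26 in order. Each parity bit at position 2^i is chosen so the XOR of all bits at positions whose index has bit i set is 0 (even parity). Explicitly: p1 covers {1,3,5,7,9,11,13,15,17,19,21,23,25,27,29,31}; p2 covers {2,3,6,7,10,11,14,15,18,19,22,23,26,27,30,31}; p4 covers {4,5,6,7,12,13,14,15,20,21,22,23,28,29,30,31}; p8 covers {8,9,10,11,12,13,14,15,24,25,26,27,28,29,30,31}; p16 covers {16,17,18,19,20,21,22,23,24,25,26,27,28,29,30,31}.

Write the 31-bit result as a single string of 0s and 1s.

0000001000111011110101111101110

Place data at non-parity positions: p1 p2 0 p4 0 0 1 p8 0 0 1 1 1 0 1 p16 1 1 0 1 0 1 1 1 1 1 0 1 1 1 0
p1 (pos 1,3,5,7,9,11,13,15,17,19,21,23,25,27,29,31): XOR of data positions = 0⊕0⊕1⊕0⊕1⊕1⊕1⊕1⊕0⊕0⊕1⊕1⊕0⊕1⊕0 = 0
p2 (pos 2,3,6,7,10,11,14,15,18,19,22,23,26,27,30,31): XOR of data positions = 0⊕0⊕1⊕0⊕1⊕0⊕1⊕1⊕0⊕1⊕1⊕1⊕0⊕1⊕0 = 0
p4 (pos 4,5,6,7,12,13,14,15,20,21,22,23,28,29,30,31): XOR of data positions = 0⊕0⊕1⊕1⊕1⊕0⊕1⊕1⊕0⊕1⊕1⊕1⊕1⊕1⊕0 = 0
p8 (pos 8,9,10,11,12,13,14,15,24,25,26,27,28,29,30,31): XOR of data positions = 0⊕0⊕1⊕1⊕1⊕0⊕1⊕1⊕1⊕1⊕0⊕1⊕1⊕1⊕0 = 0
p16 (pos 16,17,18,19,20,21,22,23,24,25,26,27,28,29,30,31): XOR of data positions = 1⊕1⊕0⊕1⊕0⊕1⊕1⊕1⊕1⊕1⊕0⊕1⊕1⊕1⊕0 = 1
Codeword: 0000001000111011110101111101110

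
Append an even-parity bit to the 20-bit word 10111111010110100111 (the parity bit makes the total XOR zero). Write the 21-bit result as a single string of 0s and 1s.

XOR of the 20 data bits: 1⊕0⊕1⊕1⊕1⊕1⊕1⊕1⊕0⊕1⊕0⊕1⊕1⊕0⊕1⊕0⊕0⊕1⊕1⊕1 = 0
Parity bit = 0 (so all 21 bits XOR to 0).

101111110101101001110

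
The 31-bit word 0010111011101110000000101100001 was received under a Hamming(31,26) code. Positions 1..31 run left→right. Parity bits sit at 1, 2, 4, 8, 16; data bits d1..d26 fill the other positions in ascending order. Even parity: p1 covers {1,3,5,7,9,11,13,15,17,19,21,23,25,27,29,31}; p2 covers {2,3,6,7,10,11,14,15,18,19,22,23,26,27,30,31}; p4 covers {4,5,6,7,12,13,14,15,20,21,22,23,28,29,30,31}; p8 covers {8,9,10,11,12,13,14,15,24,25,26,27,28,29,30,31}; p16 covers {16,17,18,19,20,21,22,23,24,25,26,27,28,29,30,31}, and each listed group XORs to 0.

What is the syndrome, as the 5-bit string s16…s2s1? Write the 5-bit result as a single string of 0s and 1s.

01000

s1 (pos 1,3,5,7,9,11,13,15,17,19,21,23,25,27,29,31): 0⊕1⊕1⊕1⊕1⊕1⊕1⊕1⊕0⊕0⊕0⊕1⊕1⊕0⊕0⊕1 = 0
s2 (pos 2,3,6,7,10,11,14,15,18,19,22,23,26,27,30,31): 0⊕1⊕1⊕1⊕1⊕1⊕1⊕1⊕0⊕0⊕0⊕1⊕1⊕0⊕0⊕1 = 0
s4 (pos 4,5,6,7,12,13,14,15,20,21,22,23,28,29,30,31): 0⊕1⊕1⊕1⊕0⊕1⊕1⊕1⊕0⊕0⊕0⊕1⊕0⊕0⊕0⊕1 = 0
s8 (pos 8,9,10,11,12,13,14,15,24,25,26,27,28,29,30,31): 0⊕1⊕1⊕1⊕0⊕1⊕1⊕1⊕0⊕1⊕1⊕0⊕0⊕0⊕0⊕1 = 1
s16 (pos 16,17,18,19,20,21,22,23,24,25,26,27,28,29,30,31): 0⊕0⊕0⊕0⊕0⊕0⊕0⊕1⊕0⊕1⊕1⊕0⊕0⊕0⊕0⊕1 = 0
Syndrome s16…s1 = 01000 → error at position 8.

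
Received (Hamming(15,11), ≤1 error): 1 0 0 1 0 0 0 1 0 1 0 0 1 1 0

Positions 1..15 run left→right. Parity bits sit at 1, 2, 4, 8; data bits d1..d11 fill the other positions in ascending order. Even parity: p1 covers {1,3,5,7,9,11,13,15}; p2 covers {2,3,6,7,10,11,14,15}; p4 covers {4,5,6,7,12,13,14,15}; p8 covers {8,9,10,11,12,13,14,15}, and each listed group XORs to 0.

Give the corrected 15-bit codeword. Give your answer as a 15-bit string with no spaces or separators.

s1 (pos 1,3,5,7,9,11,13,15): 1⊕0⊕0⊕0⊕0⊕0⊕1⊕0 = 0
s2 (pos 2,3,6,7,10,11,14,15): 0⊕0⊕0⊕0⊕1⊕0⊕1⊕0 = 0
s4 (pos 4,5,6,7,12,13,14,15): 1⊕0⊕0⊕0⊕0⊕1⊕1⊕0 = 1
s8 (pos 8,9,10,11,12,13,14,15): 1⊕0⊕1⊕0⊕0⊕1⊕1⊕0 = 0
Syndrome s8…s1 = 0100 → error at position 4.
Flip position 4: 100100010100110 → 100000010100110

100000010100110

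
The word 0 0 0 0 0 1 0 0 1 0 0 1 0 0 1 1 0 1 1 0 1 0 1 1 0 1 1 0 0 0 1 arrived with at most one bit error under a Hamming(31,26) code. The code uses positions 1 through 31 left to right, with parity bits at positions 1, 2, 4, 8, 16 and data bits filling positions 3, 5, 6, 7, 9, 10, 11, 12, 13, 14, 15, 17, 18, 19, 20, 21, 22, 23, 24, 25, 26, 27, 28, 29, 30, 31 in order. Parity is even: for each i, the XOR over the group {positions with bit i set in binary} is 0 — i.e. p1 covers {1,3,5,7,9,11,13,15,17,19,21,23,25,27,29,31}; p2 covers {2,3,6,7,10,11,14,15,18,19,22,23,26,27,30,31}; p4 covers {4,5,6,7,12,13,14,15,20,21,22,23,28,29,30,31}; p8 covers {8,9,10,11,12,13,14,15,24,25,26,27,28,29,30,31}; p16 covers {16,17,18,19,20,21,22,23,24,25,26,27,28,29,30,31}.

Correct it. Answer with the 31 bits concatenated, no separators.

0000010010010011011010111110001

s1 (pos 1,3,5,7,9,11,13,15,17,19,21,23,25,27,29,31): 0⊕0⊕0⊕0⊕1⊕0⊕0⊕1⊕0⊕1⊕1⊕1⊕0⊕1⊕0⊕1 = 1
s2 (pos 2,3,6,7,10,11,14,15,18,19,22,23,26,27,30,31): 0⊕0⊕1⊕0⊕0⊕0⊕0⊕1⊕1⊕1⊕0⊕1⊕1⊕1⊕0⊕1 = 0
s4 (pos 4,5,6,7,12,13,14,15,20,21,22,23,28,29,30,31): 0⊕0⊕1⊕0⊕1⊕0⊕0⊕1⊕0⊕1⊕0⊕1⊕0⊕0⊕0⊕1 = 0
s8 (pos 8,9,10,11,12,13,14,15,24,25,26,27,28,29,30,31): 0⊕1⊕0⊕0⊕1⊕0⊕0⊕1⊕1⊕0⊕1⊕1⊕0⊕0⊕0⊕1 = 1
s16 (pos 16,17,18,19,20,21,22,23,24,25,26,27,28,29,30,31): 1⊕0⊕1⊕1⊕0⊕1⊕0⊕1⊕1⊕0⊕1⊕1⊕0⊕0⊕0⊕1 = 1
Syndrome s16…s1 = 11001 → error at position 25.
Flip position 25: 0000010010010011011010110110001 → 0000010010010011011010111110001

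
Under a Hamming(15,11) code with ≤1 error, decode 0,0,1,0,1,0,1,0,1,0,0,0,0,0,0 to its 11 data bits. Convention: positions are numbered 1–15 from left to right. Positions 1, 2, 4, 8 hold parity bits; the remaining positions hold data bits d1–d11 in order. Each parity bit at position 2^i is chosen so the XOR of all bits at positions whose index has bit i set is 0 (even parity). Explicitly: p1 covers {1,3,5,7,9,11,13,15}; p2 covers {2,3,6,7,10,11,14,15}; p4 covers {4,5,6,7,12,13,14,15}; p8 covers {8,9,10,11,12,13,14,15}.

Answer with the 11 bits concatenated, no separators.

11011000000

s1 (pos 1,3,5,7,9,11,13,15): 0⊕1⊕1⊕1⊕1⊕0⊕0⊕0 = 0
s2 (pos 2,3,6,7,10,11,14,15): 0⊕1⊕0⊕1⊕0⊕0⊕0⊕0 = 0
s4 (pos 4,5,6,7,12,13,14,15): 0⊕1⊕0⊕1⊕0⊕0⊕0⊕0 = 0
s8 (pos 8,9,10,11,12,13,14,15): 0⊕1⊕0⊕0⊕0⊕0⊕0⊕0 = 1
Syndrome s8…s1 = 1000 → error at position 8.
Flip position 8: 001010101000000 → 001010111000000
Read data bits from positions 3,5,6,7,9,10,11,12,13,14,15: 11011000000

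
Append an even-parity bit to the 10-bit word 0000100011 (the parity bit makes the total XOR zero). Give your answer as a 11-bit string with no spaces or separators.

00001000111

XOR of the 10 data bits: 0⊕0⊕0⊕0⊕1⊕0⊕0⊕0⊕1⊕1 = 1
Parity bit = 1 (so all 11 bits XOR to 0).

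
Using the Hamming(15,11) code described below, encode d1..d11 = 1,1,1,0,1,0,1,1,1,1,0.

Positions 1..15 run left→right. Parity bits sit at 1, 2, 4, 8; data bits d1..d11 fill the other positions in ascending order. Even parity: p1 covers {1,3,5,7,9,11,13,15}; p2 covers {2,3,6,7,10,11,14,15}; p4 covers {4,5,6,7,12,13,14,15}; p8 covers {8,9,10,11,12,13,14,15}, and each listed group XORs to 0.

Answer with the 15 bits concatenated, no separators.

101111011011110

Place data at non-parity positions: p1 p2 1 p4 1 1 0 p8 1 0 1 1 1 1 0
p1 (pos 1,3,5,7,9,11,13,15): XOR of data positions = 1⊕1⊕0⊕1⊕1⊕1⊕0 = 1
p2 (pos 2,3,6,7,10,11,14,15): XOR of data positions = 1⊕1⊕0⊕0⊕1⊕1⊕0 = 0
p4 (pos 4,5,6,7,12,13,14,15): XOR of data positions = 1⊕1⊕0⊕1⊕1⊕1⊕0 = 1
p8 (pos 8,9,10,11,12,13,14,15): XOR of data positions = 1⊕0⊕1⊕1⊕1⊕1⊕0 = 1
Codeword: 101111011011110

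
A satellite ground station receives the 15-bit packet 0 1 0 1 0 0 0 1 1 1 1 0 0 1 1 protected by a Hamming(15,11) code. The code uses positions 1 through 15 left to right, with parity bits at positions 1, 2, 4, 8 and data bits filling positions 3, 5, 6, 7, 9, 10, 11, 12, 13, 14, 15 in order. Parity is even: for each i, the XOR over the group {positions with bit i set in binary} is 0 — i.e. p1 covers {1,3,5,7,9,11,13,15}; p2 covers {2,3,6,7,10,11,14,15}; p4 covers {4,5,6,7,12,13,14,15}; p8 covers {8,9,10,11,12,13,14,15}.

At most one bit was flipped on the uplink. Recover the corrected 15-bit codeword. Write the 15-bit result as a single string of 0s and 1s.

s1 (pos 1,3,5,7,9,11,13,15): 0⊕0⊕0⊕0⊕1⊕1⊕0⊕1 = 1
s2 (pos 2,3,6,7,10,11,14,15): 1⊕0⊕0⊕0⊕1⊕1⊕1⊕1 = 1
s4 (pos 4,5,6,7,12,13,14,15): 1⊕0⊕0⊕0⊕0⊕0⊕1⊕1 = 1
s8 (pos 8,9,10,11,12,13,14,15): 1⊕1⊕1⊕1⊕0⊕0⊕1⊕1 = 0
Syndrome s8…s1 = 0111 → error at position 7.
Flip position 7: 010100011110011 → 010100111110011

010100111110011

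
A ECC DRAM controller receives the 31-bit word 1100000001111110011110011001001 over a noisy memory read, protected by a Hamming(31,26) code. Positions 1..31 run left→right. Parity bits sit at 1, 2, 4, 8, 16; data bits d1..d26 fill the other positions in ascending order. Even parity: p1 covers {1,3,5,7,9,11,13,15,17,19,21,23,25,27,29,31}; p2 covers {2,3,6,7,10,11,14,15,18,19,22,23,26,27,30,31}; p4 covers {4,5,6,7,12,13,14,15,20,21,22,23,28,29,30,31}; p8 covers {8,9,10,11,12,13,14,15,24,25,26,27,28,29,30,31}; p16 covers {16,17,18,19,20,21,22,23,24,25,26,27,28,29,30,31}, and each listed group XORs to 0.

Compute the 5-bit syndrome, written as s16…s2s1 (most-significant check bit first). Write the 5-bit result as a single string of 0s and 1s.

s1 (pos 1,3,5,7,9,11,13,15,17,19,21,23,25,27,29,31): 1⊕0⊕0⊕0⊕0⊕1⊕1⊕1⊕0⊕1⊕1⊕0⊕1⊕0⊕0⊕1 = 0
s2 (pos 2,3,6,7,10,11,14,15,18,19,22,23,26,27,30,31): 1⊕0⊕0⊕0⊕1⊕1⊕1⊕1⊕1⊕1⊕0⊕0⊕0⊕0⊕0⊕1 = 0
s4 (pos 4,5,6,7,12,13,14,15,20,21,22,23,28,29,30,31): 0⊕0⊕0⊕0⊕1⊕1⊕1⊕1⊕1⊕1⊕0⊕0⊕1⊕0⊕0⊕1 = 0
s8 (pos 8,9,10,11,12,13,14,15,24,25,26,27,28,29,30,31): 0⊕0⊕1⊕1⊕1⊕1⊕1⊕1⊕1⊕1⊕0⊕0⊕1⊕0⊕0⊕1 = 0
s16 (pos 16,17,18,19,20,21,22,23,24,25,26,27,28,29,30,31): 0⊕0⊕1⊕1⊕1⊕1⊕0⊕0⊕1⊕1⊕0⊕0⊕1⊕0⊕0⊕1 = 0
Syndrome s16…s1 = 00000 → no error.

00000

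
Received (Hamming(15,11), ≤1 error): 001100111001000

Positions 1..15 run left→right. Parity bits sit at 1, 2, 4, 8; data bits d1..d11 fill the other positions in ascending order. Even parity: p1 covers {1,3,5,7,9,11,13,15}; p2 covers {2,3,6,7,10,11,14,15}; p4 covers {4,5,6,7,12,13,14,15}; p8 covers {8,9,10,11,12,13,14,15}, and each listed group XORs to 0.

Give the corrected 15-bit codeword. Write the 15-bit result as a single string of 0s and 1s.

001100111001100

s1 (pos 1,3,5,7,9,11,13,15): 0⊕1⊕0⊕1⊕1⊕0⊕0⊕0 = 1
s2 (pos 2,3,6,7,10,11,14,15): 0⊕1⊕0⊕1⊕0⊕0⊕0⊕0 = 0
s4 (pos 4,5,6,7,12,13,14,15): 1⊕0⊕0⊕1⊕1⊕0⊕0⊕0 = 1
s8 (pos 8,9,10,11,12,13,14,15): 1⊕1⊕0⊕0⊕1⊕0⊕0⊕0 = 1
Syndrome s8…s1 = 1101 → error at position 13.
Flip position 13: 001100111001000 → 001100111001100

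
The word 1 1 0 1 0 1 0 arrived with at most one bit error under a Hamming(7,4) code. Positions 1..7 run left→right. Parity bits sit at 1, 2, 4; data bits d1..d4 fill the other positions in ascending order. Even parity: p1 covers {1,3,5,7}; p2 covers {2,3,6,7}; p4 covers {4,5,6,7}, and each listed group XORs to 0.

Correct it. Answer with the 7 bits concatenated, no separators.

s1 (pos 1,3,5,7): 1⊕0⊕0⊕0 = 1
s2 (pos 2,3,6,7): 1⊕0⊕1⊕0 = 0
s4 (pos 4,5,6,7): 1⊕0⊕1⊕0 = 0
Syndrome s4…s1 = 001 → error at position 1.
Flip position 1: 1101010 → 0101010

0101010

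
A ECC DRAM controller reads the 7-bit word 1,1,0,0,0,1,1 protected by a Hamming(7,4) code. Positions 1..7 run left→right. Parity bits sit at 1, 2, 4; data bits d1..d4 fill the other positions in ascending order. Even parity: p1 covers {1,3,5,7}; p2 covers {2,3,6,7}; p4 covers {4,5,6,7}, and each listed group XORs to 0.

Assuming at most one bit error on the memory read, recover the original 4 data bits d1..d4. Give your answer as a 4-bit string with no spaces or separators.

0011

s1 (pos 1,3,5,7): 1⊕0⊕0⊕1 = 0
s2 (pos 2,3,6,7): 1⊕0⊕1⊕1 = 1
s4 (pos 4,5,6,7): 0⊕0⊕1⊕1 = 0
Syndrome s4…s1 = 010 → error at position 2.
Flip position 2: 1100011 → 1000011
Read data bits from positions 3,5,6,7: 0011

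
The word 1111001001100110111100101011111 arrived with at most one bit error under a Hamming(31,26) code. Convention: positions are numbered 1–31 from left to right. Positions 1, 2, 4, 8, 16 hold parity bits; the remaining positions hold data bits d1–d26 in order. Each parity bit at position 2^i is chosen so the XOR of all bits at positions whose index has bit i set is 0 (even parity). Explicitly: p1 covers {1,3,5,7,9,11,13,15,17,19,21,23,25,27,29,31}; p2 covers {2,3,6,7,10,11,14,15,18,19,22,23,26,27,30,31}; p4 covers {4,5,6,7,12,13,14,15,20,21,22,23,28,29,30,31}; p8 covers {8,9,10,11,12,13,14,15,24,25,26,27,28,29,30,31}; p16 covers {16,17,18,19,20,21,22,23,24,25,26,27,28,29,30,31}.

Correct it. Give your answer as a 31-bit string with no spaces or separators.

s1 (pos 1,3,5,7,9,11,13,15,17,19,21,23,25,27,29,31): 1⊕1⊕0⊕1⊕0⊕1⊕0⊕1⊕1⊕1⊕0⊕1⊕1⊕1⊕1⊕1 = 0
s2 (pos 2,3,6,7,10,11,14,15,18,19,22,23,26,27,30,31): 1⊕1⊕0⊕1⊕1⊕1⊕1⊕1⊕1⊕1⊕0⊕1⊕0⊕1⊕1⊕1 = 1
s4 (pos 4,5,6,7,12,13,14,15,20,21,22,23,28,29,30,31): 1⊕0⊕0⊕1⊕0⊕0⊕1⊕1⊕1⊕0⊕0⊕1⊕1⊕1⊕1⊕1 = 0
s8 (pos 8,9,10,11,12,13,14,15,24,25,26,27,28,29,30,31): 0⊕0⊕1⊕1⊕0⊕0⊕1⊕1⊕0⊕1⊕0⊕1⊕1⊕1⊕1⊕1 = 0
s16 (pos 16,17,18,19,20,21,22,23,24,25,26,27,28,29,30,31): 0⊕1⊕1⊕1⊕1⊕0⊕0⊕1⊕0⊕1⊕0⊕1⊕1⊕1⊕1⊕1 = 1
Syndrome s16…s1 = 10010 → error at position 18.
Flip position 18: 1111001001100110111100101011111 → 1111001001100110101100101011111

1111001001100110101100101011111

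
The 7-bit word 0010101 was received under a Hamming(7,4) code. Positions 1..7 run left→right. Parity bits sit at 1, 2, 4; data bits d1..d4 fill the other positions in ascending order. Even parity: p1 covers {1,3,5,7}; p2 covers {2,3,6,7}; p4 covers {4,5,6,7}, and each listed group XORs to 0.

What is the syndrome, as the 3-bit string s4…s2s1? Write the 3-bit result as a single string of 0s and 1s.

001

s1 (pos 1,3,5,7): 0⊕1⊕1⊕1 = 1
s2 (pos 2,3,6,7): 0⊕1⊕0⊕1 = 0
s4 (pos 4,5,6,7): 0⊕1⊕0⊕1 = 0
Syndrome s4…s1 = 001 → error at position 1.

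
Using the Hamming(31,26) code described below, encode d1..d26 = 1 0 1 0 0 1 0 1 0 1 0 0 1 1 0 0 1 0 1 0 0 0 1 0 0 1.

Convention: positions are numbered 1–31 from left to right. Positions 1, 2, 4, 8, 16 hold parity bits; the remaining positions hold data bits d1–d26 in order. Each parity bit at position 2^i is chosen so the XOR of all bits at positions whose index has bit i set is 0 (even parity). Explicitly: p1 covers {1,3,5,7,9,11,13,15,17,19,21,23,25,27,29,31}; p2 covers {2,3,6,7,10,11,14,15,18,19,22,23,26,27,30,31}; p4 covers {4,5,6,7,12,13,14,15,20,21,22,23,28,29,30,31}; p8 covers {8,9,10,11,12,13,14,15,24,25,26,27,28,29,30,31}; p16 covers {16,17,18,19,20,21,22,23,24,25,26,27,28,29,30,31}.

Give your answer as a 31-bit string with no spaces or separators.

Place data at non-parity positions: p1 p2 1 p4 0 1 0 p8 0 1 0 1 0 1 0 p16 0 1 1 0 0 1 0 1 0 0 0 1 0 0 1
p1 (pos 1,3,5,7,9,11,13,15,17,19,21,23,25,27,29,31): XOR of data positions = 1⊕0⊕0⊕0⊕0⊕0⊕0⊕0⊕1⊕0⊕0⊕0⊕0⊕0⊕1 = 1
p2 (pos 2,3,6,7,10,11,14,15,18,19,22,23,26,27,30,31): XOR of data positions = 1⊕1⊕0⊕1⊕0⊕1⊕0⊕1⊕1⊕1⊕0⊕0⊕0⊕0⊕1 = 0
p4 (pos 4,5,6,7,12,13,14,15,20,21,22,23,28,29,30,31): XOR of data positions = 0⊕1⊕0⊕1⊕0⊕1⊕0⊕0⊕0⊕1⊕0⊕1⊕0⊕0⊕1 = 0
p8 (pos 8,9,10,11,12,13,14,15,24,25,26,27,28,29,30,31): XOR of data positions = 0⊕1⊕0⊕1⊕0⊕1⊕0⊕1⊕0⊕0⊕0⊕1⊕0⊕0⊕1 = 0
p16 (pos 16,17,18,19,20,21,22,23,24,25,26,27,28,29,30,31): XOR of data positions = 0⊕1⊕1⊕0⊕0⊕1⊕0⊕1⊕0⊕0⊕0⊕1⊕0⊕0⊕1 = 0
Codeword: 1010010001010100011001010001001

1010010001010100011001010001001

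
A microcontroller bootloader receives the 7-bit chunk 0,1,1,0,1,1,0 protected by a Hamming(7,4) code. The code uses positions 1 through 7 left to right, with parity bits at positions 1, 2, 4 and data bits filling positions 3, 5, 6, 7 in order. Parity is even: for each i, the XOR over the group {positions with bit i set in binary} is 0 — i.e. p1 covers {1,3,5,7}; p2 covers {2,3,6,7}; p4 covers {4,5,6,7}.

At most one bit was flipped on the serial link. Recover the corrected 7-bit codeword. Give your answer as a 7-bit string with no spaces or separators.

s1 (pos 1,3,5,7): 0⊕1⊕1⊕0 = 0
s2 (pos 2,3,6,7): 1⊕1⊕1⊕0 = 1
s4 (pos 4,5,6,7): 0⊕1⊕1⊕0 = 0
Syndrome s4…s1 = 010 → error at position 2.
Flip position 2: 0110110 → 0010110

0010110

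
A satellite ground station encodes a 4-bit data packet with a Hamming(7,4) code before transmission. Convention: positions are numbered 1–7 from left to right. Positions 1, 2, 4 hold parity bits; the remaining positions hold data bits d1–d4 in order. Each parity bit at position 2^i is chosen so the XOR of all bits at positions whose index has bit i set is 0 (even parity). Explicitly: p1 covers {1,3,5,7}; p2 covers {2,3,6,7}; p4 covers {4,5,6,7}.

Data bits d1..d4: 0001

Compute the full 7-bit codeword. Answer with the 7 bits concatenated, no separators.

Place data at non-parity positions: p1 p2 0 p4 0 0 1
p1 (pos 1,3,5,7): XOR of data positions = 0⊕0⊕1 = 1
p2 (pos 2,3,6,7): XOR of data positions = 0⊕0⊕1 = 1
p4 (pos 4,5,6,7): XOR of data positions = 0⊕0⊕1 = 1
Codeword: 1101001

1101001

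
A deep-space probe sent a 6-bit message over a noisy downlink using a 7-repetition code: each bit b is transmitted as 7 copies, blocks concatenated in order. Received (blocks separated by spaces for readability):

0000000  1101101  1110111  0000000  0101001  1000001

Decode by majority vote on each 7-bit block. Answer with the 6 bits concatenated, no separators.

Block 1 (0000000): 0 ones → 0
Block 2 (1101101): 5 ones → 1
Block 3 (1110111): 6 ones → 1
Block 4 (0000000): 0 ones → 0
Block 5 (0101001): 3 ones → 0
Block 6 (1000001): 2 ones → 0

011000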